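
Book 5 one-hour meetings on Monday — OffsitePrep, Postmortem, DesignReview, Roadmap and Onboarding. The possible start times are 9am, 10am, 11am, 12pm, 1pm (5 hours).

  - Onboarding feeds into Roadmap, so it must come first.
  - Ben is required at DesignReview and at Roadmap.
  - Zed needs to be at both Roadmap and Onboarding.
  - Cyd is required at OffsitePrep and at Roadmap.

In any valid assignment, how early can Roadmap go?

Precedence pushes Roadmap to at least 10am.
Roadmap at 10am is achievable: DesignReview -> 9am; Postmortem -> 9am; OffsitePrep -> 9am; Onboarding -> 9am; Roadmap -> 10am.

10am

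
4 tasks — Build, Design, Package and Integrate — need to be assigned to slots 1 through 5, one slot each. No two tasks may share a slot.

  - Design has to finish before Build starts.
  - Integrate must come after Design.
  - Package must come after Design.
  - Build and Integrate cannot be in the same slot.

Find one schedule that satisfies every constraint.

Design -> 1; Build -> 2; Package -> 3; Integrate -> 4

Checking: Design(1) before Build(2); Design(1) before Package(3); Design(1) before Integrate(4); Build(2) != Integrate(4); max 1 per slot (cap 1).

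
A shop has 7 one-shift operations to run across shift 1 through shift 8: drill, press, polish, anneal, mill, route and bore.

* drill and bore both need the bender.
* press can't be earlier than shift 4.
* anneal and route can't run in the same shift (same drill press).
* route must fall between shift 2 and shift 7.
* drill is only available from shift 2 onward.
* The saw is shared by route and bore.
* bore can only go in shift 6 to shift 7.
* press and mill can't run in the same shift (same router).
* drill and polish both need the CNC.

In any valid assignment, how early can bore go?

Bore is available from shift 6; bore's own window allows nothing later than shift 7.
bore at shift 6 is achievable: route -> shift 2; mill -> shift 1; bore -> shift 6; press -> shift 4; drill -> shift 2; anneal -> shift 1; polish -> shift 1.

shift 6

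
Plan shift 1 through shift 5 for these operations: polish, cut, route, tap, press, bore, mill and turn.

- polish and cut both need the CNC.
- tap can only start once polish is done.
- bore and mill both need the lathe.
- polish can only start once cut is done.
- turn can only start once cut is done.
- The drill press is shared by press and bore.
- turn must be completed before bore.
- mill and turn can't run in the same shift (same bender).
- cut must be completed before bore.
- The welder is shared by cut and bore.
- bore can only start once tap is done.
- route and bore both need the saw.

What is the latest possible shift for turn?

shift 4

Precedence pushes turn to at least shift 2; downstream work caps turn at shift 4.
turn at shift 4 is achievable: tap in shift 3, press in shift 1, polish in shift 2, bore in shift 5, cut in shift 1, turn in shift 4, mill in shift 1, route in shift 1.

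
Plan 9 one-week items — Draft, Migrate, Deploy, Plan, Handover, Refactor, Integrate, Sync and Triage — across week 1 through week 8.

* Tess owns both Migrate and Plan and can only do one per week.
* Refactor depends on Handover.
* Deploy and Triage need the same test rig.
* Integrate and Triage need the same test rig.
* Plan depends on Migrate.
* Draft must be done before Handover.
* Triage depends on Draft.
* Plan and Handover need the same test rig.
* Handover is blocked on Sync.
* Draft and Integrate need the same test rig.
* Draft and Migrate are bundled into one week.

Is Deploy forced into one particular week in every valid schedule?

Deploy can be week 1 (e.g. Migrate in week 1, Deploy in week 1, Integrate in week 3, Handover in week 2, Refactor in week 3, Sync in week 1, Plan in week 3, Draft in week 1, Triage in week 2) or week 2 (e.g. Integrate=week 2; Draft=week 1; Triage=week 3; Sync=week 1; Deploy=week 2; Handover=week 2; Plan=week 3; Refactor=week 3; Migrate=week 1).

No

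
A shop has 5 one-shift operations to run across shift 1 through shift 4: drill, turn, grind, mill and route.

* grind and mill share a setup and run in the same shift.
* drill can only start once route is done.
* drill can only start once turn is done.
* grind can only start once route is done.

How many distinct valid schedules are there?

Splitting on drill: it can be shift 2 (3), shift 3 (10), shift 4 (18). Listing each branch's schedules as (turn, grind, mill, route) by shift number:
drill=shift 2: (1,2,2,1) (1,3,3,1) (1,4,4,1) — 3.
drill=shift 3: (1,2,2,1) (1,3,3,1) (1,3,3,2) (1,4,4,1) (1,4,4,2) (2,2,2,1) (2,3,3,1) (2,3,3,2) (2,4,4,1) (2,4,4,2) — 10.
drill=shift 4: (1,2,2,1) (1,3,3,1) (1,3,3,2) (1,4,4,1) (1,4,4,2) (1,4,4,3) (2,2,2,1) (2,3,3,1) (2,3,3,2) (2,4,4,1) (2,4,4,2) (2,4,4,3) (3,2,2,1) (3,3,3,1) (3,3,3,2) (3,4,4,1) (3,4,4,2) (3,4,4,3) — 18.
Summing: 3 + 10 + 18 = 31.

31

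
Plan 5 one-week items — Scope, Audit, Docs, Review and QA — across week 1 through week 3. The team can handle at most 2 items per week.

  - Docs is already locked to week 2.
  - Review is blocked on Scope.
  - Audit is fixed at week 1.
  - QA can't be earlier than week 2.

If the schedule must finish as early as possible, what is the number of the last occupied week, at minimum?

The precedence chain requires at least 2 distinct weeks.
With at most 2 per week and 5 tasks, at least 3 weeks are needed.
3 works (last occupied week: week 3): for example Docs -> week 2; Scope -> week 1; Review -> week 3; QA -> week 2; Audit -> week 1.

3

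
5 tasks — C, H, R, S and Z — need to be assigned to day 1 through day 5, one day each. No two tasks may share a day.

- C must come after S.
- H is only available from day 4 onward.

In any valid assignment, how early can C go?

Precedence pushes C to at least day 2.
C at day 2 is achievable: Z in day 5; S in day 1; R in day 3; H in day 4; C in day 2.

day 2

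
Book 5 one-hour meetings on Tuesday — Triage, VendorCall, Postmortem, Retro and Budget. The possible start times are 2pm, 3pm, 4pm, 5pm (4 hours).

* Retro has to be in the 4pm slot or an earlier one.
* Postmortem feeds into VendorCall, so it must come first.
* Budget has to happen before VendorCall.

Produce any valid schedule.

Postmortem in 2pm; Budget in 2pm; Retro in 2pm; Triage in 2pm; VendorCall in 3pm

Checking: Budget(2pm) before VendorCall(3pm); Postmortem(2pm) before VendorCall(3pm); Retro=2pm in [2pm,4pm].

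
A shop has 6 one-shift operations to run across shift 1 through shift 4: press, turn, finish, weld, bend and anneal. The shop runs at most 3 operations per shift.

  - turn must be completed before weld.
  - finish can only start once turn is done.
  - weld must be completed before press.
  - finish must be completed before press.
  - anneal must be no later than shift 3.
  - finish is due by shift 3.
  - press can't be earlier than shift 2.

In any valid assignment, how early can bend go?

bend at shift 1 is achievable: weld in shift 2, turn in shift 1, bend in shift 1, anneal in shift 1, finish in shift 2, press in shift 3.

shift 1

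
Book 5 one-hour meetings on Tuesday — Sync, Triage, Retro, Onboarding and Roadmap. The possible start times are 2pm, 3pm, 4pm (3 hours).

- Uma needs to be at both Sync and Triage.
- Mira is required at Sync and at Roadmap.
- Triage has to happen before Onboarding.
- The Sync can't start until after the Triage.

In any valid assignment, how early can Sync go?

Precedence pushes Sync to at least 3pm.
Sync at 3pm is achievable: Triage=2pm, Sync=3pm, Roadmap=2pm, Retro=2pm, Onboarding=3pm.

3pm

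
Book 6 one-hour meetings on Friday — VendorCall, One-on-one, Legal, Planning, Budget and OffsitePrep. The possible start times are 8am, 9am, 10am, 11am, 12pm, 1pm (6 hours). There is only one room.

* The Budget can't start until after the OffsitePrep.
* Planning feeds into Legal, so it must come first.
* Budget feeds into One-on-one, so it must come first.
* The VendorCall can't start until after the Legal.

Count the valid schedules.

20

Splitting on VendorCall: it can be 10am (1), 11am (3), 12pm (6), 1pm (10). Listing each branch's schedules as (One-on-one, Legal, Planning, Budget, OffsitePrep):
VendorCall=10am: (1pm,9am,8am,12pm,11am) — 1.
VendorCall=11am: (1pm,9am,8am,12pm,10am) (1pm,10am,8am,12pm,9am) (1pm,10am,9am,12pm,8am) — 3.
VendorCall=12pm: (1pm,9am,8am,11am,10am) (1pm,10am,8am,11am,9am) (1pm,10am,9am,11am,8am) (1pm,11am,8am,10am,9am) (1pm,11am,9am,10am,8am) (1pm,11am,10am,9am,8am) — 6.
VendorCall=1pm: (10am,12pm,11am,9am,8am) (11am,12pm,8am,10am,9am) (11am,12pm,9am,10am,8am) (11am,12pm,10am,9am,8am) (12pm,9am,8am,11am,10am) (12pm,10am,8am,11am,9am) (12pm,10am,9am,11am,8am) (12pm,11am,8am,10am,9am) (12pm,11am,9am,10am,8am) (12pm,11am,10am,9am,8am) — 10.
Summing: 1 + 3 + 6 + 10 = 20.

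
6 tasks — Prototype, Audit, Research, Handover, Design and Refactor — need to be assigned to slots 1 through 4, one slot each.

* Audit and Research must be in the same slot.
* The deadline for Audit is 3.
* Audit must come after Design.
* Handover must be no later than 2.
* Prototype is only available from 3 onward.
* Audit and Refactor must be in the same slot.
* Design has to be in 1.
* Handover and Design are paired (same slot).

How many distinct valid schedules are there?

Enumerating: Research -> 2, Refactor -> 2, Audit -> 2, Design -> 1, Handover -> 1, Prototype -> 3 | Audit in 3; Design in 1; Prototype in 3; Research in 3; Handover in 1; Refactor in 3 | Prototype=4, Audit=2, Handover=1, Research=2, Design=1, Refactor=2 | Audit in 3, Design in 1, Research in 3, Refactor in 3, Handover in 1, Prototype in 4.

4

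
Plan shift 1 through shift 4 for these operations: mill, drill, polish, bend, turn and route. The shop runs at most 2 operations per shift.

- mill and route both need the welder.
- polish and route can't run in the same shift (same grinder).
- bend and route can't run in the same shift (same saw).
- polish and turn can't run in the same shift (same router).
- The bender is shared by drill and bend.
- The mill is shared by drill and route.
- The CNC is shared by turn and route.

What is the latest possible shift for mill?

shift 4

mill at shift 4 is achievable: route in shift 3, bend in shift 2, drill in shift 1, mill in shift 4, polish in shift 1, turn in shift 2.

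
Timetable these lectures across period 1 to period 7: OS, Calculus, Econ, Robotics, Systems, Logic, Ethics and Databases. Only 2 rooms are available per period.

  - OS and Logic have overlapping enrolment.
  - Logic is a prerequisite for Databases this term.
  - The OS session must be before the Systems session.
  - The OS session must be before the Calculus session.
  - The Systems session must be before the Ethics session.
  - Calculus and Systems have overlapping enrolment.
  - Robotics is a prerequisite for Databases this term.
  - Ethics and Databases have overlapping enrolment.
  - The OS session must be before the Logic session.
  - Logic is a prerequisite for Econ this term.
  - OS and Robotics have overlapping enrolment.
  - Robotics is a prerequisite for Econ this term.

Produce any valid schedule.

Econ -> period 3; Databases -> period 4; OS -> period 1; Ethics -> period 5; Logic -> period 2; Calculus -> period 4; Robotics -> period 2; Systems -> period 3

Checking: OS(period 1) before Calculus(period 4); Robotics(period 2) before Econ(period 3); Logic(period 2) before Databases(period 4); OS(period 1) before Systems(period 3); Systems(period 3) before Ethics(period 5); OS(period 1) before Logic(period 2); Robotics(period 2) before Databases(period 4); Logic(period 2) before Econ(period 3); Calculus(period 4) != Systems(period 3); OS(period 1) != Logic(period 2); Ethics(period 5) != Databases(period 4); OS(period 1) != Robotics(period 2); max 2 per period (cap 2).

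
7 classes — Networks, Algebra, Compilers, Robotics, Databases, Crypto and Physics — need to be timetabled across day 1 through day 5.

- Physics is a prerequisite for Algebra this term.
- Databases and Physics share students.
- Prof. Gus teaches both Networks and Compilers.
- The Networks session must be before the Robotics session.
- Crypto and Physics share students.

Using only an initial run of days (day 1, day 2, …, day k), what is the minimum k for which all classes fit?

2

The precedence chain requires at least 2 distinct days.
2 works (last occupied day: day 2): for example Crypto -> day 2; Databases -> day 2; Compilers -> day 2; Physics -> day 1; Algebra -> day 2; Networks -> day 1; Robotics -> day 2.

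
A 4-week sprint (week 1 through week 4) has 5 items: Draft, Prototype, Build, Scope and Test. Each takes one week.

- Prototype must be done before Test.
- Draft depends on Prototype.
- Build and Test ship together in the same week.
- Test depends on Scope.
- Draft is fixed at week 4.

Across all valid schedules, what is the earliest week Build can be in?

Build must be in the same week as Test, which can't be before week 2, so Build is at least week 2.
Build at week 2 is achievable: Prototype=week 1, Build=week 2, Scope=week 1, Test=week 2, Draft=week 4.

week 2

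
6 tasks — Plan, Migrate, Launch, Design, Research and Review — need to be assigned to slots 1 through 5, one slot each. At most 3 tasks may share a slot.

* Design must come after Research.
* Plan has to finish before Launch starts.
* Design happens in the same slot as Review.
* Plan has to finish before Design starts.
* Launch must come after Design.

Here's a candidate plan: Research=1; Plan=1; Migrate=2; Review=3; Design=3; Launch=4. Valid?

Yes

Plan has to finish before Launch starts — holds.
Plan has to finish before Design starts — holds.
Design happens in the same slot as Review — holds.
Launch must come after Design — holds.
At most 3 tasks may share a slot — holds.
Design must come after Research — holds.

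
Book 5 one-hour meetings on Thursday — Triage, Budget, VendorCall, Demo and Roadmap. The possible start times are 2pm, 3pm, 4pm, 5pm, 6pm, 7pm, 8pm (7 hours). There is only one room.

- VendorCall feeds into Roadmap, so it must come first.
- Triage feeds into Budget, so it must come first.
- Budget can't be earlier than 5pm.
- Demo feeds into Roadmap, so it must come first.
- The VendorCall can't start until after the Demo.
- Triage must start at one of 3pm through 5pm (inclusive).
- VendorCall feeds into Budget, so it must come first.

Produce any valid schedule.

Roadmap=6pm; VendorCall=4pm; Budget=5pm; Triage=3pm; Demo=2pm

Checking: Demo(2pm) before VendorCall(4pm); Triage(3pm) before Budget(5pm); Demo(2pm) before Roadmap(6pm); VendorCall(4pm) before Budget(5pm); VendorCall(4pm) before Roadmap(6pm); Triage=3pm in [3pm,5pm]; Budget=5pm in [5pm,8pm]; max 1 per hour (cap 1).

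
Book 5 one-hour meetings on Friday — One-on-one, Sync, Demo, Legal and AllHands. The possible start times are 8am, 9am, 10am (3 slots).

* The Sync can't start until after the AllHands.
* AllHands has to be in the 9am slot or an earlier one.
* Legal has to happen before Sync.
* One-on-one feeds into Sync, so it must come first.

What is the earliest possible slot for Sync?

9am

Precedence pushes Sync to at least 9am.
Sync at 9am is achievable: AllHands -> 8am; Demo -> 8am; One-on-one -> 8am; Legal -> 8am; Sync -> 9am.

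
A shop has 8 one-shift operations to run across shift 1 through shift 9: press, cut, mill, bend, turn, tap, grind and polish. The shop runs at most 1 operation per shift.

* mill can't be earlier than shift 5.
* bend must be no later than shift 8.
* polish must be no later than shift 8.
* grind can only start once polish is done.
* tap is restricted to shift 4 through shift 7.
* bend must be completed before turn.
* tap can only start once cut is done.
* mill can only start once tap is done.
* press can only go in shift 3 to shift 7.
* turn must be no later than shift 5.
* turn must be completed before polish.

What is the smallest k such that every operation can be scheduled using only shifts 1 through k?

8 shifts

The precedence chain requires at least 4 distinct shifts.
With at most 1 per shift and 8 operations, at least 8 shifts are needed.
mill can't be placed before shift 5, so the schedule must run through at least shift 5.
8 works (last occupied shift: shift 8): for example tap in shift 4, polish in shift 7, press in shift 6, cut in shift 3, turn in shift 2, grind in shift 8, bend in shift 1, mill in shift 5.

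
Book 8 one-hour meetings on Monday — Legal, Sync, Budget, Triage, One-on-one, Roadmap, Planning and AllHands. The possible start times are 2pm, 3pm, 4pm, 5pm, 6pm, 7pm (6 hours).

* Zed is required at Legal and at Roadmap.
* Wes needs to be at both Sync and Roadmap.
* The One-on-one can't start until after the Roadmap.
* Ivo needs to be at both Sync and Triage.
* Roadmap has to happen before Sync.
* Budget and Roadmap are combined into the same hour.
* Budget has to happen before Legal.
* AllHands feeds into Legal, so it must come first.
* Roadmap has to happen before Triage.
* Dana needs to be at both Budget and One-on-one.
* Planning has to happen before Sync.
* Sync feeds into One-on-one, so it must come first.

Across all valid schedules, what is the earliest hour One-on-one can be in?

4pm

Precedence pushes One-on-one to at least 4pm.
One-on-one at 4pm is achievable: One-on-one=4pm, Triage=4pm, Budget=2pm, Planning=2pm, Sync=3pm, Roadmap=2pm, AllHands=2pm, Legal=3pm.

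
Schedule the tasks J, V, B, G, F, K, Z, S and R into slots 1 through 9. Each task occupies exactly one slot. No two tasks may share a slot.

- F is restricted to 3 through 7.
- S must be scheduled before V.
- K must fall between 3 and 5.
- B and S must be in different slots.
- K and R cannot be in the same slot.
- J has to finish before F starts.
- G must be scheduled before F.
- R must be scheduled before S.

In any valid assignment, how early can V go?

3

Precedence pushes V to at least 3.
V at 3 is achievable: S=2; K=4; V=3; B=8; Z=9; F=7; R=1; G=6; J=5.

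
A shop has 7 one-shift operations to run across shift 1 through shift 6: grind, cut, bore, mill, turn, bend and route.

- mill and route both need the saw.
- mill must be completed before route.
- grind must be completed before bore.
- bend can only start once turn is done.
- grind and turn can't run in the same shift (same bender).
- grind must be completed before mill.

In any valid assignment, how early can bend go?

shift 2

Precedence pushes bend to at least shift 2.
bend at shift 2 is achievable: route in shift 4; bend in shift 2; turn in shift 1; mill in shift 3; cut in shift 1; bore in shift 3; grind in shift 2.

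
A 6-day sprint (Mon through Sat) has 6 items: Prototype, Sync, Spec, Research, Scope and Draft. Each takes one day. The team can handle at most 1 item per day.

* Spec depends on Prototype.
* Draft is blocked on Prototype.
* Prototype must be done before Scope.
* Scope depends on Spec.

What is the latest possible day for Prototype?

Downstream work caps Prototype at Thu.
Prototype at Wed is achievable: Sync -> Mon, Prototype -> Wed, Draft -> Sat, Scope -> Fri, Spec -> Thu, Research -> Tue.
Nothing later works — the capacity limit rule out every day after Wed.

Wed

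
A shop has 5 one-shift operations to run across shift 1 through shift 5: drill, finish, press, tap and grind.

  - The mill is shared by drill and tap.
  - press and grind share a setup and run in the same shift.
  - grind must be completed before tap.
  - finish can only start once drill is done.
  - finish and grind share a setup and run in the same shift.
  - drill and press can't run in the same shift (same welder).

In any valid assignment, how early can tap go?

shift 3

Precedence pushes tap to at least shift 3.
tap at shift 3 is achievable: grind=shift 2; drill=shift 1; finish=shift 2; tap=shift 3; press=shift 2.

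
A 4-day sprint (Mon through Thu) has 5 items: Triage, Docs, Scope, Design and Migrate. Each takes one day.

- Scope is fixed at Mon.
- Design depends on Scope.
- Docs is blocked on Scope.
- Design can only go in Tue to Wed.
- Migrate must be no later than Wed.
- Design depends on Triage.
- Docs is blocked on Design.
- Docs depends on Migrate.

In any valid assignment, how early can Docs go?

Precedence pushes Docs to at least Wed.
Docs at Wed is achievable: Triage -> Mon; Design -> Tue; Docs -> Wed; Scope -> Mon; Migrate -> Mon.

Wed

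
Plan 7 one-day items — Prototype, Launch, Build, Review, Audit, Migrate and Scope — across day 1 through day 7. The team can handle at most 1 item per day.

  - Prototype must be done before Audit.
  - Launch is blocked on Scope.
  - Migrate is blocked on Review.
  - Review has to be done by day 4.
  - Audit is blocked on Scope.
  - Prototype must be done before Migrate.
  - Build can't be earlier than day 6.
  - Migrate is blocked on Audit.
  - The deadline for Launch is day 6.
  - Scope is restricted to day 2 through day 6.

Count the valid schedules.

Splitting on Prototype: it can be day 1 (15), day 2 (5), day 3 (5), day 4 (2). Listing each branch's schedules as (Launch, Build, Review, Audit, Migrate, Scope) by day number:
Prototype=day 1: (3,6,4,5,7,2) (3,7,4,5,6,2) (4,6,2,5,7,3) (4,6,3,5,7,2) (4,7,2,5,6,3) (4,7,3,5,6,2) (5,6,2,4,7,3) (5,6,3,4,7,2) (5,6,4,3,7,2) (5,7,2,4,6,3) (5,7,3,4,6,2) (5,7,4,3,6,2) (6,7,2,4,5,3) (6,7,3,4,5,2) (6,7,4,3,5,2) — 15.
Prototype=day 2: (4,6,1,5,7,3) (4,7,1,5,6,3) (5,6,1,4,7,3) (5,7,1,4,6,3) (6,7,1,4,5,3) — 5.
Prototype=day 3: (4,6,1,5,7,2) (4,7,1,5,6,2) (5,6,1,4,7,2) (5,7,1,4,6,2) (6,7,1,4,5,2) — 5.
Prototype=day 4: (3,6,1,5,7,2) (3,7,1,5,6,2) — 2.
Summing: 15 + 5 + 5 + 2 = 27.

27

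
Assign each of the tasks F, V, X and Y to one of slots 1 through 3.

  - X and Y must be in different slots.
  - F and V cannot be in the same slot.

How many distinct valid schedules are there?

36

Splitting on F: it can be 1 (12), 2 (12), 3 (12). Listing each branch's schedules as (V, X, Y):
F=1: (2,1,2) (2,1,3) (2,2,1) (2,2,3) (2,3,1) (2,3,2) (3,1,2) (3,1,3) (3,2,1) (3,2,3) (3,3,1) (3,3,2) — 12.
F=2: (1,1,2) (1,1,3) (1,2,1) (1,2,3) (1,3,1) (1,3,2) (3,1,2) (3,1,3) (3,2,1) (3,2,3) (3,3,1) (3,3,2) — 12.
F=3: (1,1,2) (1,1,3) (1,2,1) (1,2,3) (1,3,1) (1,3,2) (2,1,2) (2,1,3) (2,2,1) (2,2,3) (2,3,1) (2,3,2) — 12.
Summing: 12 + 12 + 12 = 36.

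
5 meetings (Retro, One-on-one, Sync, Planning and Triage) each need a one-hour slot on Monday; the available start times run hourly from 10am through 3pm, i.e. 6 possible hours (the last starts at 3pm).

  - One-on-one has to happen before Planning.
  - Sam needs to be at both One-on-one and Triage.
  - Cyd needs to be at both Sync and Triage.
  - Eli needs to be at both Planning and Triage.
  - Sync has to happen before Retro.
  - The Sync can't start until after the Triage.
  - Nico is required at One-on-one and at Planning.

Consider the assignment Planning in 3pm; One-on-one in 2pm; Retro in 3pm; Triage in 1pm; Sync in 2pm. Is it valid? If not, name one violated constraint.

Sync has to happen before Retro — holds.
One-on-one has to happen before Planning — holds.
Cyd needs to be at both Sync and Triage — holds.
Eli needs to be at both Planning and Triage — holds.
The Sync can't start until after the Triage — holds.
Nico is required at One-on-one and at Planning — holds.
Sam needs to be at both One-on-one and Triage — holds.

Yes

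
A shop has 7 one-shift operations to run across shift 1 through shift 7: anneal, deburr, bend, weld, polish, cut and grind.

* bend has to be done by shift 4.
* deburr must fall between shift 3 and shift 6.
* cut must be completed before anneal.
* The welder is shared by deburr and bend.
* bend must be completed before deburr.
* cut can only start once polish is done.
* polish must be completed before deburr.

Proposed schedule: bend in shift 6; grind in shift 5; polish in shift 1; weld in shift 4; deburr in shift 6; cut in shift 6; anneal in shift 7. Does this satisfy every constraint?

Invalid. bend has to be done by shift 4.

The welder is shared by deburr and bend — violated.
deburr must fall between shift 3 and shift 6 — holds.
cut must be completed before anneal — holds.
polish must be completed before deburr — holds.
cut can only start once polish is done — holds.
bend has to be done by shift 4 — violated.
bend must be completed before deburr — violated.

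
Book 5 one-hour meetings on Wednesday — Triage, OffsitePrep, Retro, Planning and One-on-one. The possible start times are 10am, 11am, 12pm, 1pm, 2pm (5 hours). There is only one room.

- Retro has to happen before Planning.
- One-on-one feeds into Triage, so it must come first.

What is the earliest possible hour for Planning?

11am

Precedence pushes Planning to at least 11am.
Planning at 11am is achievable: Planning=11am, One-on-one=12pm, Retro=10am, Triage=1pm, OffsitePrep=2pm.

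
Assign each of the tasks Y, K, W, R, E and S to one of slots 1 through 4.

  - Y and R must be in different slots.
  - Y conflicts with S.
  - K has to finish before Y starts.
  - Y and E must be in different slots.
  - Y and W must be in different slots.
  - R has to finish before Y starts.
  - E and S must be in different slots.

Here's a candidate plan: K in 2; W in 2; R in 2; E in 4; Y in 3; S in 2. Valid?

Y and W must be in different slots — holds.
K has to finish before Y starts — holds.
Y and R must be in different slots — holds.
Y and E must be in different slots — holds.
E and S must be in different slots — holds.
R has to finish before Y starts — holds.
Y conflicts with S — holds.

Yes, all constraints hold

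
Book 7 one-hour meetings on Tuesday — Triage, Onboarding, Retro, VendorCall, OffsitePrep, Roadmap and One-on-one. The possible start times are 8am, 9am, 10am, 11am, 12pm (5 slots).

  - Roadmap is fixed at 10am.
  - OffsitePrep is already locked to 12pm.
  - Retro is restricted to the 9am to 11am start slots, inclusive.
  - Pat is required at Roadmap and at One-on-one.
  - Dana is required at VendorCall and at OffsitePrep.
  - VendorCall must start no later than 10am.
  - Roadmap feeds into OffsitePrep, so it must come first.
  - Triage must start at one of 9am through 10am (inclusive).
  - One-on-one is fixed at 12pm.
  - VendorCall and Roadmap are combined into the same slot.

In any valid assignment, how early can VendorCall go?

10am

VendorCall must be in the same slot as Roadmap, which can't be before 10am, so VendorCall is at least 10am; VendorCall's own window allows nothing later than 10am.
VendorCall at 10am is achievable: Retro in 9am, VendorCall in 10am, Roadmap in 10am, One-on-one in 12pm, Triage in 9am, Onboarding in 8am, OffsitePrep in 12pm.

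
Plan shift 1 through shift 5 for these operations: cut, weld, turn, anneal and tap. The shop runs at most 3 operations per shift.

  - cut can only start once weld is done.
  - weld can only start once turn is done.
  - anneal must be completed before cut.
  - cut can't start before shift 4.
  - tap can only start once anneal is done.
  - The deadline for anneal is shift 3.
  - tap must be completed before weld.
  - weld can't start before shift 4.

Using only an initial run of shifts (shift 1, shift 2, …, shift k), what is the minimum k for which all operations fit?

5 shifts

The precedence chain requires at least 4 distinct shifts.
With at most 3 per shift and 5 operations, at least 2 shifts are needed.
Propagating the time windows through the other constraints, cut can't land before shift 5, so the schedule must run through at least shift 5.
5 works (last occupied shift: shift 5): for example cut -> shift 5; anneal -> shift 1; turn -> shift 1; tap -> shift 2; weld -> shift 4.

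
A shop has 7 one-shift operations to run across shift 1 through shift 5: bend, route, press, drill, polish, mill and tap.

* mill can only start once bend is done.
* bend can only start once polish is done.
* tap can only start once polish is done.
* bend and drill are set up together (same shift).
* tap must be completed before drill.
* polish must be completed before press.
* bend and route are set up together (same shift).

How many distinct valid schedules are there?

Splitting on bend: it can be shift 3 (8), shift 4 (11). Listing each branch's schedules as (route, press, drill, polish, mill, tap) by shift number:
bend=shift 3: (3,2,3,1,4,2) (3,2,3,1,5,2) (3,3,3,1,4,2) (3,3,3,1,5,2) (3,4,3,1,4,2) (3,4,3,1,5,2) (3,5,3,1,4,2) (3,5,3,1,5,2) — 8.
bend=shift 4: (4,2,4,1,5,2) (4,2,4,1,5,3) (4,3,4,1,5,2) (4,3,4,1,5,3) (4,3,4,2,5,3) (4,4,4,1,5,2) (4,4,4,1,5,3) (4,4,4,2,5,3) (4,5,4,1,5,2) (4,5,4,1,5,3) (4,5,4,2,5,3) — 11.
Summing: 8 + 11 = 19.

19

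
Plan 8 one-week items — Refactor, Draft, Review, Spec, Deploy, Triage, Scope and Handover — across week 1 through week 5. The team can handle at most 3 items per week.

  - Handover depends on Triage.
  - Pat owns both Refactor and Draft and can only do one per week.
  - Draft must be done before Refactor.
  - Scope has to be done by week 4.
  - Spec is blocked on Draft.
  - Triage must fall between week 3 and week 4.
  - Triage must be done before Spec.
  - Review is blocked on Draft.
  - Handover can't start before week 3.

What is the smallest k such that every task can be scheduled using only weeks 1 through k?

The precedence chain requires at least 2 distinct weeks.
With at most 3 per week and 8 tasks, at least 3 weeks are needed.
Propagating the time windows through the other constraints, Spec can't land before week 4, so the schedule must run through at least week 4.
4 works (last occupied week: week 4): for example Draft=week 1, Triage=week 3, Refactor=week 2, Spec=week 4, Review=week 2, Scope=week 1, Deploy=week 1, Handover=week 4.

4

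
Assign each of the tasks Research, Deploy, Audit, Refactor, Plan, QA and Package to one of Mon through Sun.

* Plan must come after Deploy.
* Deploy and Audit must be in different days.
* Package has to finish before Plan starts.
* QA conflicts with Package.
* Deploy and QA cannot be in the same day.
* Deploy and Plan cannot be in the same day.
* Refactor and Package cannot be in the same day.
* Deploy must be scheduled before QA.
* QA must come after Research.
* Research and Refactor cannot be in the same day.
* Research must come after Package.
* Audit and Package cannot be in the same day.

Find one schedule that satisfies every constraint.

Deploy in Mon, Audit in Tue, Research in Tue, Package in Mon, QA in Wed, Refactor in Wed, Plan in Tue

Checking: Package(Mon) before Research(Tue); Research(Tue) before QA(Wed); Package(Mon) before Plan(Tue); Deploy(Mon) before Plan(Tue); Deploy(Mon) before QA(Wed); Refactor(Wed) != Package(Mon); Research(Tue) != Refactor(Wed); Deploy(Mon) != QA(Wed); Deploy(Mon) != Audit(Tue); Audit(Tue) != Package(Mon); QA(Wed) != Package(Mon); Deploy(Mon) != Plan(Tue).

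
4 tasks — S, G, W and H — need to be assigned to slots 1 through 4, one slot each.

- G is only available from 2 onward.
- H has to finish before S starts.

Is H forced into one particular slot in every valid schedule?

No

H can be 1 (e.g. S=2, H=1, G=2, W=1) or 2 (e.g. S in 3, W in 1, H in 2, G in 2).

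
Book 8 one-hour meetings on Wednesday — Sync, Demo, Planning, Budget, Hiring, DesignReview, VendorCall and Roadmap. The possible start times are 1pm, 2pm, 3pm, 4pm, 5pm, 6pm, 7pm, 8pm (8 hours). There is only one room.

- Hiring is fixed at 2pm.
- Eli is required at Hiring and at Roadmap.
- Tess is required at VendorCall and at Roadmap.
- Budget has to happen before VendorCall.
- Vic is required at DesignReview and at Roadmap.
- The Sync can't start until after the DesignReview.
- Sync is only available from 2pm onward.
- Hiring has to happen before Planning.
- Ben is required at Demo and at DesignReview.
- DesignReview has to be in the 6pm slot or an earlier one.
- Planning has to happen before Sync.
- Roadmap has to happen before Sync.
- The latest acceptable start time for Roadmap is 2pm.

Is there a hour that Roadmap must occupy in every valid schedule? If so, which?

1pm

Roadmap's window is 1pm–2pm.
Hiring is fixed at 2pm, and Roadmap can't share a hour with Hiring.
So Roadmap must be 1pm.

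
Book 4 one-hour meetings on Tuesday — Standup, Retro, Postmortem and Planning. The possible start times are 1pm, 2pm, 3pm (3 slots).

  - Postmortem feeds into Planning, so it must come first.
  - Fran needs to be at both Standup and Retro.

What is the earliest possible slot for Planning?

Precedence pushes Planning to at least 2pm.
Planning at 2pm is achievable: Postmortem -> 1pm; Retro -> 2pm; Planning -> 2pm; Standup -> 1pm.

2pm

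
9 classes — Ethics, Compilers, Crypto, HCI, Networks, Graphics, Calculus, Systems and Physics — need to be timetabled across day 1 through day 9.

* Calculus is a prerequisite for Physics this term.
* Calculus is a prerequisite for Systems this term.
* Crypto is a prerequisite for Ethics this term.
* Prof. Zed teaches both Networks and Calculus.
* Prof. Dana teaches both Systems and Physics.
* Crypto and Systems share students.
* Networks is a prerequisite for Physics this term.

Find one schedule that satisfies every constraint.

Compilers -> day 1; Calculus -> day 1; Systems -> day 2; Graphics -> day 1; HCI -> day 1; Crypto -> day 1; Networks -> day 2; Physics -> day 3; Ethics -> day 2

Checking: Networks(day 2) before Physics(day 3); Crypto(day 1) before Ethics(day 2); Calculus(day 1) before Physics(day 3); Calculus(day 1) before Systems(day 2); Networks(day 2) != Calculus(day 1); Systems(day 2) != Physics(day 3); Crypto(day 1) != Systems(day 2).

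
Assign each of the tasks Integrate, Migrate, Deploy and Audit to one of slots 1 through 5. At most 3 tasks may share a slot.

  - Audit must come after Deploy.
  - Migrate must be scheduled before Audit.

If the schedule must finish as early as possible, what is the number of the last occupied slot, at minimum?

The precedence chain requires at least 2 distinct slots.
With at most 3 per slot and 4 tasks, at least 2 slots are needed.
2 works (last occupied slot: 2): for example Integrate -> 1; Deploy -> 1; Migrate -> 1; Audit -> 2.

slot 2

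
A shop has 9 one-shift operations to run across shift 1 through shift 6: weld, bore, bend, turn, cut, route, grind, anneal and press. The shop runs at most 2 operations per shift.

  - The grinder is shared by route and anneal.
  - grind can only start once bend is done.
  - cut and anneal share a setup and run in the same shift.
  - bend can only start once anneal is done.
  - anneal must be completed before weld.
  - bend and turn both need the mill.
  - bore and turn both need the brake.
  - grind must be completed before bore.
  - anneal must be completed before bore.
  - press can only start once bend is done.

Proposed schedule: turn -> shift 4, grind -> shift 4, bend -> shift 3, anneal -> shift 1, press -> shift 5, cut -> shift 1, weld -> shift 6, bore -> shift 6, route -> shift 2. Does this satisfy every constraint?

anneal must be completed before weld — holds.
The grinder is shared by route and anneal — holds.
press can only start once bend is done — holds.
anneal must be completed before bore — holds.
grind can only start once bend is done — holds.
bend can only start once anneal is done — holds.
bend and turn both need the mill — holds.
bore and turn both need the brake — holds.
cut and anneal share a setup and run in the same shift — holds.
The shop runs at most 2 operations per shift — holds.
grind must be completed before bore — holds.

Valid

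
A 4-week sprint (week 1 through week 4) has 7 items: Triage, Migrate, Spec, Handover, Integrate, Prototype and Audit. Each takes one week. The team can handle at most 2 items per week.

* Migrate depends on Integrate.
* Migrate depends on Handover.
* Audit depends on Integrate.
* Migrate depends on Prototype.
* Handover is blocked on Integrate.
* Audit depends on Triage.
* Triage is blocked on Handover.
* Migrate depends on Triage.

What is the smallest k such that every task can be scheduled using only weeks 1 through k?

The precedence chain requires at least 4 distinct weeks.
With at most 2 per week and 7 tasks, at least 4 weeks are needed.
4 works (last occupied week: week 4): for example Triage in week 3; Migrate in week 4; Spec in week 2; Audit in week 4; Integrate in week 1; Handover in week 2; Prototype in week 1.

4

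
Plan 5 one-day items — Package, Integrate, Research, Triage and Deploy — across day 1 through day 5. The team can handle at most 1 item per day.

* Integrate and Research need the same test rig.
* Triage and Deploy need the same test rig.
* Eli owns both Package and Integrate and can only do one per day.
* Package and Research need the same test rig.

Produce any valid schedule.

Deploy -> day 5, Integrate -> day 2, Research -> day 3, Triage -> day 4, Package -> day 1

Checking: Integrate(day 2) != Research(day 3); Package(day 1) != Research(day 3); Package(day 1) != Integrate(day 2); Triage(day 4) != Deploy(day 5); max 1 per day (cap 1).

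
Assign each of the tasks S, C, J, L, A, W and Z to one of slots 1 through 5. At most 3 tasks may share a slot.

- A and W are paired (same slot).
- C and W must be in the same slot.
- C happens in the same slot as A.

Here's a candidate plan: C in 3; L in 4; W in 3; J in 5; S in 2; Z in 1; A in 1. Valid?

At most 3 tasks may share a slot — holds.
C happens in the same slot as A — violated.
C and W must be in the same slot — holds.
A and W are paired (same slot) — violated.

Invalid. C happens in the same slot as A.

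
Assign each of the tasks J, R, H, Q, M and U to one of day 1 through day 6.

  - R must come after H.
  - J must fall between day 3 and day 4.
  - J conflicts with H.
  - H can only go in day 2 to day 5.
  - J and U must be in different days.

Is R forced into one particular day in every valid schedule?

No

R can be day 3 (e.g. U=day 1; H=day 2; R=day 3; M=day 1; J=day 3; Q=day 1) or day 4 (e.g. H in day 2, Q in day 1, J in day 3, R in day 4, U in day 1, M in day 1).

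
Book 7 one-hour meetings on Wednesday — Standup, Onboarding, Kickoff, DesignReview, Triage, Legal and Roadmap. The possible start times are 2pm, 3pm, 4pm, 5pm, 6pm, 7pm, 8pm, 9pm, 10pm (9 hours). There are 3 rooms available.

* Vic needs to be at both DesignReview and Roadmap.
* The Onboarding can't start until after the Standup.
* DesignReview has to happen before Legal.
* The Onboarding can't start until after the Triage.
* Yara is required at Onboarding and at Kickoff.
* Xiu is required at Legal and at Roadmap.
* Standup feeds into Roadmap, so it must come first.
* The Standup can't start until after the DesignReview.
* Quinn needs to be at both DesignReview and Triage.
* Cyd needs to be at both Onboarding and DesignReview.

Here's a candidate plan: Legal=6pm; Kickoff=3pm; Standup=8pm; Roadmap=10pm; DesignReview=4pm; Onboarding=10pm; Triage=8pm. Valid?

Valid

Xiu is required at Legal and at Roadmap — holds.
Standup feeds into Roadmap, so it must come first — holds.
The Onboarding can't start until after the Standup — holds.
The Onboarding can't start until after the Triage — holds.
There are 3 rooms available — holds.
DesignReview has to happen before Legal — holds.
Yara is required at Onboarding and at Kickoff — holds.
Vic needs to be at both DesignReview and Roadmap — holds.
Cyd needs to be at both Onboarding and DesignReview — holds.
The Standup can't start until after the DesignReview — holds.
Quinn needs to be at both DesignReview and Triage — holds.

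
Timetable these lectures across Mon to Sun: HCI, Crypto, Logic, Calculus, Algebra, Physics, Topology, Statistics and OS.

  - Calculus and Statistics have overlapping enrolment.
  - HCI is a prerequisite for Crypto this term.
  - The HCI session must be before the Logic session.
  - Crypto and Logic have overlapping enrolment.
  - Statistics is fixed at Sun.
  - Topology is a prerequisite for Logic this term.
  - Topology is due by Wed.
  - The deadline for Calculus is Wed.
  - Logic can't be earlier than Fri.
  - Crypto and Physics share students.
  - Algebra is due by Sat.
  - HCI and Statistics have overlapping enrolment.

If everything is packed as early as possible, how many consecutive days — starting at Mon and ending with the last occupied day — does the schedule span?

The precedence chain requires at least 2 distinct days.
Statistics can't be placed before Sun — that is day 7 counting from Mon — so the schedule must run through at least 7 days.
7 works (last occupied day: Sun): for example Algebra=Mon; Topology=Mon; Calculus=Mon; Logic=Fri; OS=Mon; Crypto=Tue; Statistics=Sun; Physics=Mon; HCI=Mon.

7 days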